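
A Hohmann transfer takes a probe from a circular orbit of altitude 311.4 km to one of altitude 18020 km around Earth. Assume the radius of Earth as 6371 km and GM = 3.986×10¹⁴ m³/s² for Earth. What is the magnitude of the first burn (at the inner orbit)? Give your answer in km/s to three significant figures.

Δv ≈ 1.95 km/s

r₁ = 6371 + 311.4 = 6682.4 km = 6.6824×10⁶ m.
r₂ = 6371 + 18020 = 24391 km = 2.4391×10⁷ m.
Transfer ellipse a_t = (r₁ + r₂)/2 = 1.554×10⁷ m.
At r₁: circular v_c1 = √(μ/r₁) = 7723 m/s; transfer-perigee v_p = √[μ(2/r₁ − 1/a_t)] = 9677 m/s.
Δv₁ = v_p − v_c1 = 1954 m/s.
= 1.954 km/s.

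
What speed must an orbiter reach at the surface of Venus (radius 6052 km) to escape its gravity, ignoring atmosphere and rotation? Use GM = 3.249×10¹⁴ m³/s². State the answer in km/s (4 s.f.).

v_esc ≈ 10.36 km/s

r = R = 6.052×10⁶ m.
Escape speed v_esc = √(2μ/r) = √(2 × 3.249×10¹⁴ / 6.052×10⁶) = √(1.074×10⁸) = 10360 m/s.
= 10.36 km/s.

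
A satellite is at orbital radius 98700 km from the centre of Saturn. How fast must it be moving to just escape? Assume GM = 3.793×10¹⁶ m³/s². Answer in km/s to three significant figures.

r = 98700 km = 9.870×10⁷ m.
Escape speed v_esc = √(2μ/r) = √(2 × 3.793×10¹⁶ / 9.870×10⁷) = √(7.686×10⁸) = 27720 m/s.
= 27.72 km/s.

v_esc ≈ 27.7 km/s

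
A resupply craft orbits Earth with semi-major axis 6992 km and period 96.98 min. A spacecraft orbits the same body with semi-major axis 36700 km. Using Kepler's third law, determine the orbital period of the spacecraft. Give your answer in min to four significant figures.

Kepler's third law: T² ∝ a³, so T₂ = T₁ (a₂/a₁)^(3/2).
a₂/a₁ = 5.249, (a₂/a₁)^(3/2) = 12.03.
T₂ = 96.98 × 12.03 = 1166 min.

T₂ ≈ 1166 min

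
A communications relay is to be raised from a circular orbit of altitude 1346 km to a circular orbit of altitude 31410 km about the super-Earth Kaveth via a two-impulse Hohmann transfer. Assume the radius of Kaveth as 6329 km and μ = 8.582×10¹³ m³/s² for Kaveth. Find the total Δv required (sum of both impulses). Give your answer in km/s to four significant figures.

Δv_total ≈ 1.598 km/s

r₁ = 6329 + 1346 = 7675.0 km = 7.6750×10⁶ m.
r₂ = 6329 + 31410 = 37739 km = 3.7739×10⁷ m.
Transfer ellipse a_t = (r₁ + r₂)/2 = 2.271×10⁷ m.
At r₁: circular v_c1 = √(μ/r₁) = 3344 m/s; transfer-periapsis v_p = √[μ(2/r₁ − 1/a_t)] = 4311 m/s.
Δv₁ = v_p − v_c1 = 967.0 m/s.
At r₂: circular v_c2 = √(μ/r₂) = 1508 m/s; transfer-apoapsis v_a = √[μ(2/r₂ − 1/a_t)] = 876.7 m/s.
Δv₂ = v_c2 − v_a = 631.3 m/s.
Total Δv = Δv₁ + Δv₂ = 1598 m/s = 1.598 km/s.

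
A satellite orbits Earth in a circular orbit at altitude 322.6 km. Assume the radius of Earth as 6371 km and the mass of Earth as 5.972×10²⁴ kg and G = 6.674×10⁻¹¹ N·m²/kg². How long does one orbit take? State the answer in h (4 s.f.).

μ = GM = 6.674×10⁻¹¹ × 5.972×10²⁴ = 3.986×10¹⁴ m³/s².
r = 6371 + 322.6 = 6693.6 km = 6.6936×10⁶ m.
Kepler's third law: T = 2π√(r³/μ) = 2π√((6.694×10⁶)³ / 3.986×10¹⁴).
r³/μ = 7.524×10⁵ s², so T = 2π × 8.674×10² = 5.450×10³ s.
Converting: 5.450×10³ s ÷ 3600 = 1.514 h.

T ≈ 1.514 h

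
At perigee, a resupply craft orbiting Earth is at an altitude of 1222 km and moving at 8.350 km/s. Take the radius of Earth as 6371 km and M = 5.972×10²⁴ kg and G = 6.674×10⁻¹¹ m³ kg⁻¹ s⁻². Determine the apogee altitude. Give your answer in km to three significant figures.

μ = GM = 6.674×10⁻¹¹ × 5.972×10²⁴ = 3.986×10¹⁴ m³/s².
r_p = 6371 + 1222 = 7593.0 km = 7.593×10⁶ m.
Specific energy ε = v²/2 − μ/r = -1.763×10⁷ J/kg, so a = −μ/(2ε) = 1.130×10⁷ m.
The apsides satisfy r_p + r_a = 2a, so the apogee radius is 2a − r_p = 1.501×10⁷ m = 15014 km.
Apogee altitude = 15014 − 6371 = 8642.7 km.

apogee altitude ≈ 8640 km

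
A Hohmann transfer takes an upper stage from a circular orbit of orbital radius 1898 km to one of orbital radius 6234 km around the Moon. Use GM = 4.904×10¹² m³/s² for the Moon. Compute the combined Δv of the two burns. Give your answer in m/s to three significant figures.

r₁ = 1898 km = 1.898×10⁶ m.
r₂ = 6234 km = 6.234×10⁶ m.
Transfer ellipse a_t = (r₁ + r₂)/2 = 4.066×10⁶ m.
At r₁: circular v_c1 = √(μ/r₁) = 1607 m/s; transfer-perilune v_p = √[μ(2/r₁ − 1/a_t)] = 1990 m/s.
Δv₁ = v_p − v_c1 = 382.9 m/s.
At r₂: circular v_c2 = √(μ/r₂) = 886.9 m/s; transfer-apolune v_a = √[μ(2/r₂ − 1/a_t)] = 606.0 m/s.
Δv₂ = v_c2 − v_a = 281.0 m/s.
Total Δv = Δv₁ + Δv₂ = 663.9 m/s.

Δv_total ≈ 664 m/s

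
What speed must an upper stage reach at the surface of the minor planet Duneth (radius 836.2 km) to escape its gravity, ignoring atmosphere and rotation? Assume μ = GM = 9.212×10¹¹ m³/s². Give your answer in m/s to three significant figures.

r = R = 8.362×10⁵ m.
Escape speed v_esc = √(2μ/r) = √(2 × 9.212×10¹¹ / 8.362×10⁵) = √(2.203×10⁶) = 1484 m/s.

v_esc ≈ 1480 m/s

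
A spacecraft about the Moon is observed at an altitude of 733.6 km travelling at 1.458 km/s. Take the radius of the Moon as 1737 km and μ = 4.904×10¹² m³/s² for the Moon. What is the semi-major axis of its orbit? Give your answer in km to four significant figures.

r = 1737 + 733.6 = 2470.6 km = 2.471×10⁶ m.
Specific orbital energy ε = v²/2 − μ/r = (1458)²/2 − 4.904×10¹²/2.471×10⁶ = -9.221×10⁵ J/kg.
Since ε = −μ/(2a), a = −μ/(2ε) = 2.659×10⁶ m = 2659.3 km.

a ≈ 2659 km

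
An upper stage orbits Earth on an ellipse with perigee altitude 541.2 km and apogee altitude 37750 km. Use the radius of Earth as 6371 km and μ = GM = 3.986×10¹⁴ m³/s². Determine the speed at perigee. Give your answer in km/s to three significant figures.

v ≈ 9.99 km/s

r_p = 6371 + 541.2 = 6912.2 km = 6.9122×10⁶ m.
r_a = 6371 + 37750 = 44121 km = 4.4121×10⁷ m.
Semi-major axis a = (r_p + r_a)/2 = 25517 km = 2.552×10⁷ m.
Vis-viva: v² = μ(2/r − 1/a) = 3.986×10¹⁴ × (2.893×10⁻⁷ − 3.919×10⁻⁸) = 9.971×10⁷ m²/s².
v = 9986 m/s = 9.986 km/s.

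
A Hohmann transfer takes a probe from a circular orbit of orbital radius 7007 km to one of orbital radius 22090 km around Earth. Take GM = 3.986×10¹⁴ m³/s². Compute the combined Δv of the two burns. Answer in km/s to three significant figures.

r₁ = 7007 km = 7.007×10⁶ m.
r₂ = 22090 km = 2.209×10⁷ m.
Transfer ellipse a_t = (r₁ + r₂)/2 = 1.455×10⁷ m.
At r₁: circular v_c1 = √(μ/r₁) = 7542 m/s; transfer-perigee v_p = √[μ(2/r₁ − 1/a_t)] = 9294 m/s.
Δv₁ = v_p − v_c1 = 1751 m/s.
At r₂: circular v_c2 = √(μ/r₂) = 4248 m/s; transfer-apogee v_a = √[μ(2/r₂ − 1/a_t)] = 2948 m/s.
Δv₂ = v_c2 − v_a = 1300 m/s.
Total Δv = Δv₁ + Δv₂ = 3051 m/s = 3.051 km/s.

Δv_total ≈ 3.05 km/s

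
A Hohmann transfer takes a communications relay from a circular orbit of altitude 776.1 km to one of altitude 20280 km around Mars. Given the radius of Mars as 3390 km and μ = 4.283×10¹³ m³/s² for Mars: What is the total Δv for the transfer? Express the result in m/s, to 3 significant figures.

Δv_total ≈ 1580 m/s

r₁ = 3390 + 776.1 = 4166.1 km = 4.1661×10⁶ m.
r₂ = 3390 + 20280 = 23670 km = 2.3670×10⁷ m.
Transfer ellipse a_t = (r₁ + r₂)/2 = 1.392×10⁷ m.
At r₁: circular v_c1 = √(μ/r₁) = 3206 m/s; transfer-periapsis v_p = √[μ(2/r₁ − 1/a_t)] = 4181 m/s.
Δv₁ = v_p − v_c1 = 975.0 m/s.
At r₂: circular v_c2 = √(μ/r₂) = 1345 m/s; transfer-apoapsis v_a = √[μ(2/r₂ − 1/a_t)] = 736.0 m/s.
Δv₂ = v_c2 − v_a = 609.2 m/s.
Total Δv = Δv₁ + Δv₂ = 1584 m/s.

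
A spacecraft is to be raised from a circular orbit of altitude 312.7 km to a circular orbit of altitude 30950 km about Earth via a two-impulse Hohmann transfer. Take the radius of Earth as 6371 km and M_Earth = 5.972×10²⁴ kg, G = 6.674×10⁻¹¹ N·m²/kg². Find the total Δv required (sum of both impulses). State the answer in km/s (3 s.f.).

Δv_total ≈ 3.80 km/s

μ = GM = 6.674×10⁻¹¹ × 5.972×10²⁴ = 3.986×10¹⁴ m³/s².
r₁ = 6371 + 312.7 = 6683.7 km = 6.6837×10⁶ m.
r₂ = 6371 + 30950 = 37321 km = 3.7321×10⁷ m.
Transfer ellipse a_t = (r₁ + r₂)/2 = 2.200×10⁷ m.
At r₁: circular v_c1 = √(μ/r₁) = 7722 m/s; transfer-perigee v_p = √[μ(2/r₁ − 1/a_t)] = 10060 m/s.
Δv₁ = v_p − v_c1 = 2335 m/s.
At r₂: circular v_c2 = √(μ/r₂) = 3268 m/s; transfer-apogee v_a = √[μ(2/r₂ − 1/a_t)] = 1801 m/s.
Δv₂ = v_c2 − v_a = 1467 m/s.
Total Δv = Δv₁ + Δv₂ = 3802 m/s = 3.802 km/s.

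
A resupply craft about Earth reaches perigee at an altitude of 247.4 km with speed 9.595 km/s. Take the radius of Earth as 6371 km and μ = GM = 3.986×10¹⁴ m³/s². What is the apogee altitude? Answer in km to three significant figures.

r_p = 6371 + 247.4 = 6618.4 km = 6.618×10⁶ m.
Specific energy ε = v²/2 − μ/r = -1.419×10⁷ J/kg, so a = −μ/(2ε) = 1.404×10⁷ m.
The apsides satisfy r_p + r_a = 2a, so the apogee radius is 2a − r_p = 2.146×10⁷ m = 21464 km.
Apogee altitude = 21464 − 6371 = 15093 km.

apogee altitude ≈ 15100 km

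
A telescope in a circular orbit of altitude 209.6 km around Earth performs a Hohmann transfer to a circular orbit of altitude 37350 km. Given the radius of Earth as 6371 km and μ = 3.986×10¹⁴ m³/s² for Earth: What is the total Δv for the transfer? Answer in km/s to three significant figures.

r₁ = 6371 + 209.6 = 6580.6 km = 6.5806×10⁶ m.
r₂ = 6371 + 37350 = 43721 km = 4.3721×10⁷ m.
Transfer ellipse a_t = (r₁ + r₂)/2 = 2.515×10⁷ m.
At r₁: circular v_c1 = √(μ/r₁) = 7783 m/s; transfer-perigee v_p = √[μ(2/r₁ − 1/a_t)] = 10260 m/s.
Δv₁ = v_p − v_c1 = 2479 m/s.
At r₂: circular v_c2 = √(μ/r₂) = 3019 m/s; transfer-apogee v_a = √[μ(2/r₂ − 1/a_t)] = 1544 m/s.
Δv₂ = v_c2 − v_a = 1475 m/s.
Total Δv = Δv₁ + Δv₂ = 3954 m/s = 3.954 km/s.

Δv_total ≈ 3.95 km/s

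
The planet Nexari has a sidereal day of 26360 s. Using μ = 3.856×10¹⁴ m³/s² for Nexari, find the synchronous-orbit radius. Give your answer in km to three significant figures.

r_sync ≈ 18900 km

A synchronous orbit has period T, so by Kepler's third law a = (μT²/4π²)^(1/3).
μT²/4π² = 3.856×10¹⁴ × (2.636×10⁴)² / 39.48 = 6.787×10²¹ m³.
a = 1.893×10⁷ m = 18933 km.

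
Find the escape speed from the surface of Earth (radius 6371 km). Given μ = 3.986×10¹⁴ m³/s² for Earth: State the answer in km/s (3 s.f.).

r = R = 6.371×10⁶ m.
Escape speed v_esc = √(2μ/r) = √(2 × 3.986×10¹⁴ / 6.371×10⁶) = √(1.251×10⁸) = 11190 m/s.
= 11.19 km/s.

v_esc ≈ 11.2 km/s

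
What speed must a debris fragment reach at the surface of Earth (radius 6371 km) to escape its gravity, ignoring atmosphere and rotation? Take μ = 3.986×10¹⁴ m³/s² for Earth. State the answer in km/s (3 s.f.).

v_esc ≈ 11.2 km/s

r = R = 6.371×10⁶ m.
Escape speed v_esc = √(2μ/r) = √(2 × 3.986×10¹⁴ / 6.371×10⁶) = √(1.251×10⁸) = 11190 m/s.
= 11.19 km/s.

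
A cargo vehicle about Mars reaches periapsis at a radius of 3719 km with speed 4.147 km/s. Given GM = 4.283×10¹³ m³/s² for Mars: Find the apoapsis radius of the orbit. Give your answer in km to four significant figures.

r_p = 3.719×10⁶ m.
Specific energy ε = v²/2 − μ/r = -2.918×10⁶ J/kg, so a = −μ/(2ε) = 7.340×10⁶ m.
The apsides satisfy r_p + r_a = 2a, so the apoapsis radius is 2a − r_p = 1.096×10⁷ m = 10960 km.

apoapsis radius ≈ 10960 km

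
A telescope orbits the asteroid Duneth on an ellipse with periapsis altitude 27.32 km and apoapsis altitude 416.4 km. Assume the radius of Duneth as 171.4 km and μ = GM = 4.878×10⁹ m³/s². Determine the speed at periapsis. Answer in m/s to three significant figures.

r_p = 171.4 + 27.32 = 198.72 km = 1.9872×10⁵ m.
r_a = 171.4 + 416.4 = 587.80 km = 5.8780×10⁵ m.
Semi-major axis a = (r_p + r_a)/2 = 393.26 km = 3.933×10⁵ m.
Vis-viva: v² = μ(2/r − 1/a) = 4.878×10⁹ × (1.006×10⁻⁵ − 2.543×10⁻⁶) = 3.669×10⁴ m²/s².
v = 191.5 m/s.

v ≈ 192 m/s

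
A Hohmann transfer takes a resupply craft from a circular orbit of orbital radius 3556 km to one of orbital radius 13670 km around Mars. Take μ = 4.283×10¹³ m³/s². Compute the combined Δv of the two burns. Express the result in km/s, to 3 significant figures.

r₁ = 3556 km = 3.556×10⁶ m.
r₂ = 13670 km = 1.367×10⁷ m.
Transfer ellipse a_t = (r₁ + r₂)/2 = 8.613×10⁶ m.
At r₁: circular v_c1 = √(μ/r₁) = 3471 m/s; transfer-periapsis v_p = √[μ(2/r₁ − 1/a_t)] = 4372 m/s.
Δv₁ = v_p − v_c1 = 901.7 m/s.
At r₂: circular v_c2 = √(μ/r₂) = 1770 m/s; transfer-apoapsis v_a = √[μ(2/r₂ − 1/a_t)] = 1137 m/s.
Δv₂ = v_c2 − v_a = 632.7 m/s.
Total Δv = Δv₁ + Δv₂ = 1534 m/s = 1.534 km/s.

Δv_total ≈ 1.53 km/s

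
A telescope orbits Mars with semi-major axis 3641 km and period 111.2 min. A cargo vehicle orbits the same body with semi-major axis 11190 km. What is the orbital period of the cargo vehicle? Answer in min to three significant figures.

Kepler's third law: T² ∝ a³, so T₂ = T₁ (a₂/a₁)^(3/2).
a₂/a₁ = 3.073, (a₂/a₁)^(3/2) = 5.388.
T₂ = 111.2 × 5.388 = 599.1 min.

T₂ ≈ 599 min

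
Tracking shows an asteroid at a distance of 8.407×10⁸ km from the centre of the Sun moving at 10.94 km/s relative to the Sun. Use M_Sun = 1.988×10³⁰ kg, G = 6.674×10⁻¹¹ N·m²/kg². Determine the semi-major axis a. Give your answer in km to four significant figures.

μ = GM = 6.674×10⁻¹¹ × 1.988×10³⁰ = 1.327×10²⁰ m³/s².
r = 8.407×10¹¹ m.
Vis-viva rearranged: 1/a = 2/r − v²/μ = 2.379×10⁻¹² − 9.021×10⁻¹³ = 1.477×10⁻¹² m⁻¹.
a = 6.771×10¹¹ m = 6.7709×10⁸ km.

a ≈ 6.771×10⁸ km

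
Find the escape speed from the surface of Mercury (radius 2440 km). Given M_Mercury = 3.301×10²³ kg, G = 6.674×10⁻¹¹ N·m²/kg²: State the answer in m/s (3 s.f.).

v_esc ≈ 4250 m/s

μ = GM = 6.674×10⁻¹¹ × 3.301×10²³ = 2.203×10¹³ m³/s².
r = R = 2.440×10⁶ m.
Escape speed v_esc = √(2μ/r) = √(2 × 2.203×10¹³ / 2.440×10⁶) = √(1.806×10⁷) = 4249 m/s.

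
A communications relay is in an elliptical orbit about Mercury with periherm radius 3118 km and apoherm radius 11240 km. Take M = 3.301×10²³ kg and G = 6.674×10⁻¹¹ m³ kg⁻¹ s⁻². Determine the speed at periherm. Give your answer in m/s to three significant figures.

v ≈ 3330 m/s

μ = GM = 6.674×10⁻¹¹ × 3.301×10²³ = 2.203×10¹³ m³/s².
Semi-major axis a = (r_p + r_a)/2 = 7179.0 km = 7.179×10⁶ m.
Vis-viva: v² = μ(2/r − 1/a) = 2.203×10¹³ × (6.414×10⁻⁷ − 1.393×10⁻⁷) = 1.106×10⁷ m²/s².
v = 3326 m/s.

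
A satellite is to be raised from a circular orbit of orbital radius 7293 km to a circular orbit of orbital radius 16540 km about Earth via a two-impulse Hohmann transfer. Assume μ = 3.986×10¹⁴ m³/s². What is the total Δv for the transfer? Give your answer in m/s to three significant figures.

Δv_total ≈ 2390 m/s

r₁ = 7293 km = 7.293×10⁶ m.
r₂ = 16540 km = 1.654×10⁷ m.
Transfer ellipse a_t = (r₁ + r₂)/2 = 1.192×10⁷ m.
At r₁: circular v_c1 = √(μ/r₁) = 7393 m/s; transfer-perigee v_p = √[μ(2/r₁ − 1/a_t)] = 8710 m/s.
Δv₁ = v_p − v_c1 = 1317 m/s.
At r₂: circular v_c2 = √(μ/r₂) = 4909 m/s; transfer-apogee v_a = √[μ(2/r₂ − 1/a_t)] = 3840 m/s.
Δv₂ = v_c2 − v_a = 1069 m/s.
Total Δv = Δv₁ + Δv₂ = 2386 m/s.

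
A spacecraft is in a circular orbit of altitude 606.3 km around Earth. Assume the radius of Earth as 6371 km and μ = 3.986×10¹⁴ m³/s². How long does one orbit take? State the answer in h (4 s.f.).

r = 6371 + 606.3 = 6977.3 km = 6.9773×10⁶ m.
Kepler's third law: T = 2π√(r³/μ) = 2π√((6.977×10⁶)³ / 3.986×10¹⁴).
r³/μ = 8.522×10⁵ s², so T = 2π × 9.231×10² = 5.800×10³ s.
Converting: 5.800×10³ s ÷ 3600 = 1.611 h.

T ≈ 1.611 h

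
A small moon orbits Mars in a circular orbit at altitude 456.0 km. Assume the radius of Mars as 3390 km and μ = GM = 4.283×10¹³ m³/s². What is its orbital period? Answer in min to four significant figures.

r = 3390 + 456.0 = 3846.0 km = 3.8460×10⁶ m.
Kepler's third law: T = 2π√(r³/μ) = 2π√((3.846×10⁶)³ / 4.283×10¹³).
r³/μ = 1.328×10⁶ s², so T = 2π × 1.152×10³ = 7.241×10³ s.
Converting: 7.241×10³ s ÷ 60.00 = 120.7 min.

T ≈ 120.7 min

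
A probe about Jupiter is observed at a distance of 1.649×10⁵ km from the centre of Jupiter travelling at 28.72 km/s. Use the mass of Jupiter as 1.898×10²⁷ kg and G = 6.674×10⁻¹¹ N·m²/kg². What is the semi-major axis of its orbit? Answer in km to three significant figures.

a ≈ 1.78×10⁵ km

μ = GM = 6.674×10⁻¹¹ × 1.898×10²⁷ = 1.267×10¹⁷ m³/s².
r = 1.649×10⁸ m.
Vis-viva rearranged: 1/a = 2/r − v²/μ = 1.213×10⁻⁸ − 6.512×10⁻⁹ = 5.617×10⁻⁹ m⁻¹.
a = 1.780×10⁸ m = 1.7803×10⁵ km.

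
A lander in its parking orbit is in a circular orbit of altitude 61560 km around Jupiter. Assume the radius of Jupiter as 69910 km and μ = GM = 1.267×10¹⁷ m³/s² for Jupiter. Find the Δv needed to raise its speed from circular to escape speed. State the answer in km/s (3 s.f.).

Δv ≈ 12.9 km/s

r = 69910 + 61560 = 131470 km = 1.3147×10⁸ m.
Circular speed v_c = √(μ/r) = 31040 m/s.
Escape speed v_esc = √(2μ/r) = √2 × v_c = 43900 m/s.
Δv = v_esc − v_c = 12860 m/s = 12.86 km/s.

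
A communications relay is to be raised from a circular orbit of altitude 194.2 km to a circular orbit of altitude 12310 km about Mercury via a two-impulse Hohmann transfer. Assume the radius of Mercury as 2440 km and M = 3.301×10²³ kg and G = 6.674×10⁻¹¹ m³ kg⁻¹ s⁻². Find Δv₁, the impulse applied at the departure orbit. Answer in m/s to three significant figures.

μ = GM = 6.674×10⁻¹¹ × 3.301×10²³ = 2.203×10¹³ m³/s².
r₁ = 2440 + 194.2 = 2634.2 km = 2.6342×10⁶ m.
r₂ = 2440 + 12310 = 14750 km = 1.4750×10⁷ m.
Transfer ellipse a_t = (r₁ + r₂)/2 = 8.692×10⁶ m.
At r₁: circular v_c1 = √(μ/r₁) = 2892 m/s; transfer-periherm v_p = √[μ(2/r₁ − 1/a_t)] = 3767 m/s.
Δv₁ = v_p − v_c1 = 875.3 m/s.

Δv ≈ 875 m/s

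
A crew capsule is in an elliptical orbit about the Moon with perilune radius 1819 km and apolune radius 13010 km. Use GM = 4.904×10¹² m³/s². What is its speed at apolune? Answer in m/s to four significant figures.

Semi-major axis a = (r_p + r_a)/2 = 7414.5 km = 7.414×10⁶ m.
Vis-viva: v² = μ(2/r − 1/a) = 4.904×10¹² × (1.537×10⁻⁷ − 1.349×10⁻⁷) = 9.247×10⁴ m²/s².
v = 304.1 m/s.

v ≈ 304.1 m/s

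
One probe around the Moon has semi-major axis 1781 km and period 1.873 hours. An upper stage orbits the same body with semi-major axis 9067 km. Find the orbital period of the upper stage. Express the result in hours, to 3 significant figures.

T₂ ≈ 21.5 hours

Kepler's third law: T² ∝ a³, so T₂ = T₁ (a₂/a₁)^(3/2).
a₂/a₁ = 5.091, (a₂/a₁)^(3/2) = 11.49.
T₂ = 1.873 × 11.49 = 21.51 hours.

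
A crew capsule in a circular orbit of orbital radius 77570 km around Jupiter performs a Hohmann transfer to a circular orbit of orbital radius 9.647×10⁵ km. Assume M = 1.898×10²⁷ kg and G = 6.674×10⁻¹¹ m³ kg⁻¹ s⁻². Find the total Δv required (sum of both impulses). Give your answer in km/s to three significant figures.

μ = GM = 6.674×10⁻¹¹ × 1.898×10²⁷ = 1.267×10¹⁷ m³/s².
r₁ = 77570 km = 7.757×10⁷ m.
r₂ = 9.647×10⁵ km = 9.647×10⁸ m.
Transfer ellipse a_t = (r₁ + r₂)/2 = 5.211×10⁸ m.
At r₁: circular v_c1 = √(μ/r₁) = 40410 m/s; transfer-perijove v_p = √[μ(2/r₁ − 1/a_t)] = 54980 m/s.
Δv₁ = v_p − v_c1 = 14570 m/s.
At r₂: circular v_c2 = √(μ/r₂) = 11460 m/s; transfer-apojove v_a = √[μ(2/r₂ − 1/a_t)] = 4421 m/s.
Δv₂ = v_c2 − v_a = 7038 m/s.
Total Δv = Δv₁ + Δv₂ = 21610 m/s = 21.61 km/s.

Δv_total ≈ 21.6 km/s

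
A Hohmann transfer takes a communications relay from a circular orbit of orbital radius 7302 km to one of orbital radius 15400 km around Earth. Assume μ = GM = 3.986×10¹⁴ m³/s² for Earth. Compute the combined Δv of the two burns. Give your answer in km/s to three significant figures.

r₁ = 7302 km = 7.302×10⁶ m.
r₂ = 15400 km = 1.540×10⁷ m.
Transfer ellipse a_t = (r₁ + r₂)/2 = 1.135×10⁷ m.
At r₁: circular v_c1 = √(μ/r₁) = 7388 m/s; transfer-perigee v_p = √[μ(2/r₁ − 1/a_t)] = 8606 m/s.
Δv₁ = v_p − v_c1 = 1217 m/s.
At r₂: circular v_c2 = √(μ/r₂) = 5088 m/s; transfer-apogee v_a = √[μ(2/r₂ − 1/a_t)] = 4080 m/s.
Δv₂ = v_c2 − v_a = 1007 m/s.
Total Δv = Δv₁ + Δv₂ = 2224 m/s = 2.224 km/s.

Δv_total ≈ 2.22 km/s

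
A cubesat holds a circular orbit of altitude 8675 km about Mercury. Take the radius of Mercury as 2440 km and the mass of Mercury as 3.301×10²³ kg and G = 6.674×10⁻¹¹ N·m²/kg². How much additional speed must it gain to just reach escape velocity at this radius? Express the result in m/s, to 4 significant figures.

μ = GM = 6.674×10⁻¹¹ × 3.301×10²³ = 2.203×10¹³ m³/s².
r = 2440 + 8675 = 11115 km = 1.1115×10⁷ m.
Circular speed v_c = √(μ/r) = 1408 m/s.
Escape speed v_esc = √(2μ/r) = √2 × v_c = 1991 m/s.
Δv = v_esc − v_c = 583.2 m/s.

Δv ≈ 583.2 m/s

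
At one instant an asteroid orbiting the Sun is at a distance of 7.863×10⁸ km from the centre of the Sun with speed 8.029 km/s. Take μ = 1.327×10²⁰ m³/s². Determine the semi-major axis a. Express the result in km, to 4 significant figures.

a ≈ 4.860×10⁸ km

r = 7.863×10¹¹ m.
Specific orbital energy ε = v²/2 − μ/r = (8029)²/2 − 1.327×10²⁰/7.863×10¹¹ = -1.365×10⁸ J/kg.
Since ε = −μ/(2a), a = −μ/(2ε) = 4.860×10¹¹ m = 4.8596×10⁸ km.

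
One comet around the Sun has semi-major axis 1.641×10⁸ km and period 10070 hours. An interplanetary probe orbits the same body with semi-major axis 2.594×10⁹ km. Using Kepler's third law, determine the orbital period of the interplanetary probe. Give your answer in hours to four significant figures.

Kepler's third law: T² ∝ a³, so T₂ = T₁ (a₂/a₁)^(3/2).
a₂/a₁ = 15.81, (a₂/a₁)^(3/2) = 62.85.
T₂ = 10070 × 62.85 = 6.329×10⁵ hours.

T₂ ≈ 6.329×10⁵ hours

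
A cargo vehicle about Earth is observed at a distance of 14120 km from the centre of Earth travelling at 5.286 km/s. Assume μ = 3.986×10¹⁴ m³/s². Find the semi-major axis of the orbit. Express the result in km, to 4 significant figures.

r = 1.412×10⁷ m.
Vis-viva rearranged: 1/a = 2/r − v²/μ = 1.416×10⁻⁷ − 7.010×10⁻⁸ = 7.154×10⁻⁸ m⁻¹.
a = 1.398×10⁷ m = 13978 km.

a ≈ 13980 km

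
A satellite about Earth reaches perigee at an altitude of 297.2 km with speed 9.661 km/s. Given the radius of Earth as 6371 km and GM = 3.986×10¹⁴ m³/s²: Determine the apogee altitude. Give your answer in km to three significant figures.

apogee altitude ≈ 17400 km

r_p = 6371 + 297.2 = 6668.2 km = 6.668×10⁶ m.
Specific energy ε = v²/2 − μ/r = -1.311×10⁷ J/kg, so a = −μ/(2ε) = 1.520×10⁷ m.
The apsides satisfy r_p + r_a = 2a, so the apogee radius is 2a − r_p = 2.374×10⁷ m = 23739 km.
Apogee altitude = 23739 − 6371 = 17368 km.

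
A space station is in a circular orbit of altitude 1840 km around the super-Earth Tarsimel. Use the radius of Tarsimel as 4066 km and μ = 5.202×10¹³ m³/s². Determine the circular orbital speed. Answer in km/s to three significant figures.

v ≈ 2.97 km/s

r = 4066 + 1840 = 5906.0 km = 5.9060×10⁶ m.
For a circular orbit v = √(μ/r) = √(5.202×10¹³ / 5.906×10⁶) = √(8.808×10⁶) = 2968 m/s.
That is 2.968 km/s.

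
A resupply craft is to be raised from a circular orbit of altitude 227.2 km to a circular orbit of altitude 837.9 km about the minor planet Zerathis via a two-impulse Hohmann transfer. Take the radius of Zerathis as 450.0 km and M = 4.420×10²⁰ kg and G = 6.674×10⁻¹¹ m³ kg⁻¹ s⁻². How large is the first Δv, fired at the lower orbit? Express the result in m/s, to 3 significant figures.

μ = GM = 6.674×10⁻¹¹ × 4.420×10²⁰ = 2.950×10¹⁰ m³/s².
r₁ = 450.0 + 227.2 = 677.20 km = 6.7720×10⁵ m.
r₂ = 450.0 + 837.9 = 1287.9 km = 1.2879×10⁶ m.
Transfer ellipse a_t = (r₁ + r₂)/2 = 9.826×10⁵ m.
At r₁: circular v_c1 = √(μ/r₁) = 208.7 m/s; transfer-periapsis v_p = √[μ(2/r₁ − 1/a_t)] = 239.0 m/s.
Δv₁ = v_p − v_c1 = 30.24 m/s.

Δv ≈ 30.2 m/s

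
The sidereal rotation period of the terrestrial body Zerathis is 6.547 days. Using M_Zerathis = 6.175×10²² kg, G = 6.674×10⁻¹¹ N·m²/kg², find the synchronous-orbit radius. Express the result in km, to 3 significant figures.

r_sync ≈ 32200 km

μ = GM = 6.674×10⁻¹¹ × 6.175×10²² = 4.121×10¹² m³/s².
T = 6.547 days = 5.657×10⁵ s.
A synchronous orbit has period T, so by Kepler's third law a = (μT²/4π²)^(1/3).
μT²/4π² = 4.121×10¹² × (5.657×10⁵)² / 39.48 = 3.340×10²² m³.
a = 3.221×10⁷ m = 32205 km.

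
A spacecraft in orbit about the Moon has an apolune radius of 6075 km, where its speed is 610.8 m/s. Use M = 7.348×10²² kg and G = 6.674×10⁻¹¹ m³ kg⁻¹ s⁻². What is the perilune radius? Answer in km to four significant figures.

perilune radius ≈ 1826 km

μ = GM = 6.674×10⁻¹¹ × 7.348×10²² = 4.904×10¹² m³/s².
r_a = 6.075×10⁶ m.
Specific energy ε = v²/2 − μ/r = -6.207×10⁵ J/kg, so a = −μ/(2ε) = 3.950×10⁶ m.
The apsides satisfy r_p + r_a = 2a, so the perilune radius is 2a − r_a = 1.826×10⁶ m = 1825.7 km.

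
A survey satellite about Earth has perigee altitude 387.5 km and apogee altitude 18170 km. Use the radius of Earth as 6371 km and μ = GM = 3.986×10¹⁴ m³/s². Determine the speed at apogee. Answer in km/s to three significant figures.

r_p = 6371 + 387.5 = 6758.5 km = 6.7585×10⁶ m.
r_a = 6371 + 18170 = 24541 km = 2.4541×10⁷ m.
Semi-major axis a = (r_p + r_a)/2 = 15650 km = 1.565×10⁷ m.
Vis-viva: v² = μ(2/r − 1/a) = 3.986×10¹⁴ × (8.150×10⁻⁸ − 6.390×10⁻⁸) = 7.014×10⁶ m²/s².
v = 2648 m/s = 2.648 km/s.

v ≈ 2.65 km/s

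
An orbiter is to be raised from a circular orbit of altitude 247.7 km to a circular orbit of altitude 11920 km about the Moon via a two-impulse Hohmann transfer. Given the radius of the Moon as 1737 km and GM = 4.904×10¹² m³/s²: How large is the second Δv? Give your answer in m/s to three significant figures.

r₁ = 1737 + 247.7 = 1984.7 km = 1.9847×10⁶ m.
r₂ = 1737 + 11920 = 13657 km = 1.3657×10⁷ m.
Transfer ellipse a_t = (r₁ + r₂)/2 = 7.821×10⁶ m.
At r₁: circular v_c1 = √(μ/r₁) = 1572 m/s; transfer-perilune v_p = √[μ(2/r₁ − 1/a_t)] = 2077 m/s.
At r₂: circular v_c2 = √(μ/r₂) = 599.2 m/s; transfer-apolune v_a = √[μ(2/r₂ − 1/a_t)] = 301.9 m/s.
Δv₂ = v_c2 − v_a = 297.4 m/s.

Δv ≈ 297 m/s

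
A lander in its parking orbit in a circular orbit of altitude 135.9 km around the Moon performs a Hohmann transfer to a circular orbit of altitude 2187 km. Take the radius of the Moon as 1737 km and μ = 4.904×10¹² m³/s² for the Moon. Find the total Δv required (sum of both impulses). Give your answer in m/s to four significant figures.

Δv_total ≈ 483.9 m/s

r₁ = 1737 + 135.9 = 1872.9 km = 1.8729×10⁶ m.
r₂ = 1737 + 2187 = 3924.0 km = 3.9240×10⁶ m.
Transfer ellipse a_t = (r₁ + r₂)/2 = 2.898×10⁶ m.
At r₁: circular v_c1 = √(μ/r₁) = 1618 m/s; transfer-perilune v_p = √[μ(2/r₁ − 1/a_t)] = 1883 m/s.
Δv₁ = v_p − v_c1 = 264.6 m/s.
At r₂: circular v_c2 = √(μ/r₂) = 1118 m/s; transfer-apolune v_a = √[μ(2/r₂ − 1/a_t)] = 898.6 m/s.
Δv₂ = v_c2 − v_a = 219.3 m/s.
Total Δv = Δv₁ + Δv₂ = 483.9 m/s.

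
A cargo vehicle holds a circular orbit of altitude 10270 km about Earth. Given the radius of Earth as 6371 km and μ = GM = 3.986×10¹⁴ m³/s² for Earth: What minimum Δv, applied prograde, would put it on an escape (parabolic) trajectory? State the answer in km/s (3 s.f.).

r = 6371 + 10270 = 16641 km = 1.6641×10⁷ m.
Circular speed v_c = √(μ/r) = 4894 m/s.
Escape speed v_esc = √(2μ/r) = √2 × v_c = 6921 m/s.
Δv = v_esc − v_c = 2027 m/s = 2.027 km/s.

Δv ≈ 2.03 km/s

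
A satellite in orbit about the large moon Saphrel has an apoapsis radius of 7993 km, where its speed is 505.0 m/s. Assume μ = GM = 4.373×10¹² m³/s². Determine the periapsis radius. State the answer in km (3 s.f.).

r_a = 7.993×10⁶ m.
Specific energy ε = v²/2 − μ/r = -4.196×10⁵ J/kg, so a = −μ/(2ε) = 5.211×10⁶ m.
The apsides satisfy r_p + r_a = 2a, so the periapsis radius is 2a − r_a = 2.429×10⁶ m = 2429.0 km.

periapsis radius ≈ 2430 km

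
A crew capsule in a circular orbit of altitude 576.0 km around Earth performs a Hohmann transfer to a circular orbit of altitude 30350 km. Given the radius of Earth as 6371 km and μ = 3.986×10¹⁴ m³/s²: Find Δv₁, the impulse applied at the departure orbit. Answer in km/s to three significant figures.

Δv ≈ 2.25 km/s

r₁ = 6371 + 576.0 = 6947.0 km = 6.9470×10⁶ m.
r₂ = 6371 + 30350 = 36721 km = 3.6721×10⁷ m.
Transfer ellipse a_t = (r₁ + r₂)/2 = 2.183×10⁷ m.
At r₁: circular v_c1 = √(μ/r₁) = 7575 m/s; transfer-perigee v_p = √[μ(2/r₁ − 1/a_t)] = 9823 m/s.
Δv₁ = v_p − v_c1 = 2249 m/s.
= 2.249 km/s.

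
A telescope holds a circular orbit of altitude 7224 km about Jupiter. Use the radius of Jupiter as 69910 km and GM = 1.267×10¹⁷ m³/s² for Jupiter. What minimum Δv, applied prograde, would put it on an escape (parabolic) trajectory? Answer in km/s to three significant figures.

r = 69910 + 7224 = 77134 km = 7.7134×10⁷ m.
Circular speed v_c = √(μ/r) = 40530 m/s.
Escape speed v_esc = √(2μ/r) = √2 × v_c = 57320 m/s.
Δv = v_esc − v_c = 16790 m/s = 16.79 km/s.

Δv ≈ 16.8 km/s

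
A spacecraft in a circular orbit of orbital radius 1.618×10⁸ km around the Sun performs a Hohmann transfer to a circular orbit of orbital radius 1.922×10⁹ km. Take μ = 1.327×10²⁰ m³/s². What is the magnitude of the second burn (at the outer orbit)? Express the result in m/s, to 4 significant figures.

r₁ = 1.618×10⁸ km = 1.618×10¹¹ m.
r₂ = 1.922×10⁹ km = 1.922×10¹² m.
Transfer ellipse a_t = (r₁ + r₂)/2 = 1.042×10¹² m.
At r₁: circular v_c1 = √(μ/r₁) = 28640 m/s; transfer-perihelion v_p = √[μ(2/r₁ − 1/a_t)] = 38900 m/s.
At r₂: circular v_c2 = √(μ/r₂) = 8309 m/s; transfer-aphelion v_a = √[μ(2/r₂ − 1/a_t)] = 3274 m/s.
Δv₂ = v_c2 − v_a = 5035 m/s.

Δv ≈ 5035 m/s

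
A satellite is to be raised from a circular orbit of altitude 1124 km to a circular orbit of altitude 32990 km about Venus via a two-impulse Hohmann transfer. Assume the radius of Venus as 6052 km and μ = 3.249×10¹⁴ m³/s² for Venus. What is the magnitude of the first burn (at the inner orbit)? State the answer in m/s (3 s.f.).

r₁ = 6052 + 1124 = 7176.0 km = 7.1760×10⁶ m.
r₂ = 6052 + 32990 = 39042 km = 3.9042×10⁷ m.
Transfer ellipse a_t = (r₁ + r₂)/2 = 2.311×10⁷ m.
At r₁: circular v_c1 = √(μ/r₁) = 6729 m/s; transfer-periapsis v_p = √[μ(2/r₁ − 1/a_t)] = 8746 m/s.
Δv₁ = v_p − v_c1 = 2017 m/s.

Δv ≈ 2020 m/s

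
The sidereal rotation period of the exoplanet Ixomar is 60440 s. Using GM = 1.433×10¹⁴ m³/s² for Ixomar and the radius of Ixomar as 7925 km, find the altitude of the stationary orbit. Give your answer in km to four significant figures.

h_sync ≈ 15740 km

A synchronous orbit has period T, so by Kepler's third law a = (μT²/4π²)^(1/3).
μT²/4π² = 1.433×10¹⁴ × (6.044×10⁴)² / 39.48 = 1.326×10²² m³.
a = 2.367×10⁷ m = 23669 km.
Altitude h = a − R = 23669 − 7925 = 15744 km.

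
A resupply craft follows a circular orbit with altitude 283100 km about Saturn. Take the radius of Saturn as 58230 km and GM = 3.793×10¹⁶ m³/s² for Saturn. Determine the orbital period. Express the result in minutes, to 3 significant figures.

r = 58230 + 283100 = 341330 km = 3.4133×10⁸ m.
Kepler's third law: T = 2π√(r³/μ) = 2π√((3.413×10⁸)³ / 3.793×10¹⁶).
r³/μ = 1.048×10⁹ s², so T = 2π × 3.238×10⁴ = 2.034×10⁵ s.
Converting: 2.034×10⁵ s ÷ 60.00 = 3391 minutes.

T ≈ 3390 minutes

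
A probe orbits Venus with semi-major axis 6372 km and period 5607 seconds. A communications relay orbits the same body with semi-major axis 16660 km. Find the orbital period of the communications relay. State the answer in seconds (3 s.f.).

T₂ ≈ 23700 seconds

Kepler's third law: T² ∝ a³, so T₂ = T₁ (a₂/a₁)^(3/2).
a₂/a₁ = 2.615, (a₂/a₁)^(3/2) = 4.228.
T₂ = 5607 × 4.228 = 23700 seconds.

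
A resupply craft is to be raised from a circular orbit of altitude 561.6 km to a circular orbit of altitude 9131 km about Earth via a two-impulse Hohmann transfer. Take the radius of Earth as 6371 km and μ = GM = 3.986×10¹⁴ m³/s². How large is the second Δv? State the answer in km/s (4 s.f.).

r₁ = 6371 + 561.6 = 6932.6 km = 6.9326×10⁶ m.
r₂ = 6371 + 9131 = 15502 km = 1.5502×10⁷ m.
Transfer ellipse a_t = (r₁ + r₂)/2 = 1.122×10⁷ m.
At r₁: circular v_c1 = √(μ/r₁) = 7583 m/s; transfer-perigee v_p = √[μ(2/r₁ − 1/a_t)] = 8914 m/s.
At r₂: circular v_c2 = √(μ/r₂) = 5071 m/s; transfer-apogee v_a = √[μ(2/r₂ − 1/a_t)] = 3986 m/s.
Δv₂ = v_c2 − v_a = 1084 m/s.
= 1.084 km/s.

Δv ≈ 1.084 km/s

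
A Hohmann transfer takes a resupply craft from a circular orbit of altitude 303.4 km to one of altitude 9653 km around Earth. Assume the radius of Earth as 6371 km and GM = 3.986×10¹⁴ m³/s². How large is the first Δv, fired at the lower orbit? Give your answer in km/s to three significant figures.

r₁ = 6371 + 303.4 = 6674.4 km = 6.6744×10⁶ m.
r₂ = 6371 + 9653 = 16024 km = 1.6024×10⁷ m.
Transfer ellipse a_t = (r₁ + r₂)/2 = 1.135×10⁷ m.
At r₁: circular v_c1 = √(μ/r₁) = 7728 m/s; transfer-perigee v_p = √[μ(2/r₁ − 1/a_t)] = 9183 m/s.
Δv₁ = v_p − v_c1 = 1455 m/s.
= 1.455 km/s.

Δv ≈ 1.45 km/s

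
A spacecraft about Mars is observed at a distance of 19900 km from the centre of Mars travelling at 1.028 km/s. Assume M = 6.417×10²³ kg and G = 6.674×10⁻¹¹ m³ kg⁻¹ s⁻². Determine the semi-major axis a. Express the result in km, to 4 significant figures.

a ≈ 13190 km

μ = GM = 6.674×10⁻¹¹ × 6.417×10²³ = 4.283×10¹³ m³/s².
r = 1.990×10⁷ m.
Specific orbital energy ε = v²/2 − μ/r = (1028)²/2 − 4.283×10¹³/1.990×10⁷ = -1.624×10⁶ J/kg.
Since ε = −μ/(2a), a = −μ/(2ε) = 1.319×10⁷ m = 13188 km.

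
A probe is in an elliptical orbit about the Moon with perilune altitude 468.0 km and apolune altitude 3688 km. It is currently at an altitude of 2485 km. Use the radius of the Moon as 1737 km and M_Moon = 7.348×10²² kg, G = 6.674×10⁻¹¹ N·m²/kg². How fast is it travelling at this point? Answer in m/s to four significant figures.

v ≈ 1019 m/s

μ = GM = 6.674×10⁻¹¹ × 7.348×10²² = 4.904×10¹² m³/s².
r_p = 1737 + 468.0 = 2205.0 km = 2.2050×10⁶ m.
r_a = 1737 + 3688 = 5425.0 km = 5.4250×10⁶ m.
r = 1737 + 2485 = 4222.0 km = 4.222×10⁶ m.
Semi-major axis a = (r_p + r_a)/2 = 3815.0 km = 3.815×10⁶ m.
Vis-viva: v² = μ(2/r − 1/a) = 4.904×10¹² × (4.737×10⁻⁷ − 2.621×10⁻⁷) = 1.038×10⁶ m²/s².
v = 1019 m/s.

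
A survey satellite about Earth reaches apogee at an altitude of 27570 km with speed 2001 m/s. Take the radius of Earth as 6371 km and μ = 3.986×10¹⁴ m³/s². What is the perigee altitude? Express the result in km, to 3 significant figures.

perigee altitude ≈ 604 km

r_a = 6371 + 27570 = 33941 km = 3.394×10⁷ m.
Specific energy ε = v²/2 − μ/r = -9.742×10⁶ J/kg, so a = −μ/(2ε) = 2.046×10⁷ m.
The apsides satisfy r_p + r_a = 2a, so the perigee radius is 2a − r_a = 6.975×10⁶ m = 6975.0 km.
Perigee altitude = 6975.0 − 6371 = 604.01 km.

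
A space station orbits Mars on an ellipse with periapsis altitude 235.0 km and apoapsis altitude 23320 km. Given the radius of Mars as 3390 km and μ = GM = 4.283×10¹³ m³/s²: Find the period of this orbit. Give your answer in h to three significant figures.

T ≈ 15.8 h

r_p = 3390 + 235.0 = 3625.0 km = 3.6250×10⁶ m.
r_a = 3390 + 23320 = 26710 km = 2.6710×10⁷ m.
Semi-major axis a = (r_p + r_a)/2 = (3625.0 + 26710)/2 = 15168 km = 1.517×10⁷ m.
By Kepler's third law T = 2π√(a³/μ) = 2π × 9.026×10³ = 5.671×10⁴ s.
= 15.75 h.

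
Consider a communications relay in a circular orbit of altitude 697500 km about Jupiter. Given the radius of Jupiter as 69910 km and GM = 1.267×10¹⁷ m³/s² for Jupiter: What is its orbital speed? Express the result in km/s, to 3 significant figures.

r = 69910 + 697500 = 767410 km = 7.6741×10⁸ m.
For a circular orbit v = √(μ/r) = √(1.267×10¹⁷ / 7.674×10⁸) = √(1.651×10⁸) = 12850 m/s.
That is 12.85 km/s.

v ≈ 12.8 km/s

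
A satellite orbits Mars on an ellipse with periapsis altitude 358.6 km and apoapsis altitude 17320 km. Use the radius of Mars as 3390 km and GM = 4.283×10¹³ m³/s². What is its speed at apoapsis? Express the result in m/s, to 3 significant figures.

v ≈ 796 m/s

r_p = 3390 + 358.6 = 3748.6 km = 3.7486×10⁶ m.
r_a = 3390 + 17320 = 20710 km = 2.0710×10⁷ m.
Semi-major axis a = (r_p + r_a)/2 = 12229 km = 1.223×10⁷ m.
Vis-viva: v² = μ(2/r − 1/a) = 4.283×10¹³ × (9.657×10⁻⁸ − 8.177×10⁻⁸) = 6.339×10⁵ m²/s².
v = 796.2 m/s.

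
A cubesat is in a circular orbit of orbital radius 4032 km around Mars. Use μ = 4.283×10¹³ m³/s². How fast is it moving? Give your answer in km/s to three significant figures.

r = 4032 km = 4.032×10⁶ m.
For a circular orbit v = √(μ/r) = √(4.283×10¹³ / 4.032×10⁶) = √(1.062×10⁷) = 3259 m/s.
That is 3.259 km/s.

v ≈ 3.26 km/s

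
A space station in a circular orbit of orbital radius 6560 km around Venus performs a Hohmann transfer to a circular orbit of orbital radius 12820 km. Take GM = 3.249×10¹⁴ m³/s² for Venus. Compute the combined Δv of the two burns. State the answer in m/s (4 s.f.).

Δv_total ≈ 1949 m/s

r₁ = 6560 km = 6.560×10⁶ m.
r₂ = 12820 km = 1.282×10⁷ m.
Transfer ellipse a_t = (r₁ + r₂)/2 = 9.690×10⁶ m.
At r₁: circular v_c1 = √(μ/r₁) = 7038 m/s; transfer-periapsis v_p = √[μ(2/r₁ − 1/a_t)] = 8095 m/s.
Δv₁ = v_p − v_c1 = 1057 m/s.
At r₂: circular v_c2 = √(μ/r₂) = 5034 m/s; transfer-apoapsis v_a = √[μ(2/r₂ − 1/a_t)] = 4142 m/s.
Δv₂ = v_c2 − v_a = 892.1 m/s.
Total Δv = Δv₁ + Δv₂ = 1949 m/s.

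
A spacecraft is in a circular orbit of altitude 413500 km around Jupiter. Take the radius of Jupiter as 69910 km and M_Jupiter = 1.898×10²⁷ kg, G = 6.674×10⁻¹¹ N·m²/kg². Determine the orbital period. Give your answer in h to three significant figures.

μ = GM = 6.674×10⁻¹¹ × 1.898×10²⁷ = 1.267×10¹⁷ m³/s².
r = 69910 + 413500 = 483410 km = 4.8341×10⁸ m.
Kepler's third law: T = 2π√(r³/μ) = 2π√((4.834×10⁸)³ / 1.267×10¹⁷).
r³/μ = 8.918×10⁸ s², so T = 2π × 2.986×10⁴ = 1.876×10⁵ s.
Converting: 1.876×10⁵ s ÷ 3600 = 52.12 h.

T ≈ 52.1 h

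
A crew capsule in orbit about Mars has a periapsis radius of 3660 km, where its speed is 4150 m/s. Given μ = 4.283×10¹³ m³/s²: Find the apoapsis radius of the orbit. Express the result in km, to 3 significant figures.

apoapsis radius ≈ 10200 km

r_p = 3.660×10⁶ m.
Specific energy ε = v²/2 − μ/r = -3.091×10⁶ J/kg, so a = −μ/(2ε) = 6.928×10⁶ m.
The apsides satisfy r_p + r_a = 2a, so the apoapsis radius is 2a − r_p = 1.020×10⁷ m = 10197 km.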